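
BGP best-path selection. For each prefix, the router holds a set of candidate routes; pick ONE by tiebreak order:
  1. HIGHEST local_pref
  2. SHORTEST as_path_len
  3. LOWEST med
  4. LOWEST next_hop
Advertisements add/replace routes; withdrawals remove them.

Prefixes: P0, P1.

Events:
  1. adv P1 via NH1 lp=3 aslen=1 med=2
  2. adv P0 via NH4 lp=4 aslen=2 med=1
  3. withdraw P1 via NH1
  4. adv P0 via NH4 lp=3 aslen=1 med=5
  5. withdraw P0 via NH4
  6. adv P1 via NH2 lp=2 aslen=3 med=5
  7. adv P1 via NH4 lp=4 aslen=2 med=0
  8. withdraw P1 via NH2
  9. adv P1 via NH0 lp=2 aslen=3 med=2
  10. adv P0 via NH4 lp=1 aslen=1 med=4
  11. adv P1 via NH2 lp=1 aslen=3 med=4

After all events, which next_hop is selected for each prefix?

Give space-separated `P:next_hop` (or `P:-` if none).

Answer: P0:NH4 P1:NH4

Derivation:
Op 1: best P0=- P1=NH1
Op 2: best P0=NH4 P1=NH1
Op 3: best P0=NH4 P1=-
Op 4: best P0=NH4 P1=-
Op 5: best P0=- P1=-
Op 6: best P0=- P1=NH2
Op 7: best P0=- P1=NH4
Op 8: best P0=- P1=NH4
Op 9: best P0=- P1=NH4
Op 10: best P0=NH4 P1=NH4
Op 11: best P0=NH4 P1=NH4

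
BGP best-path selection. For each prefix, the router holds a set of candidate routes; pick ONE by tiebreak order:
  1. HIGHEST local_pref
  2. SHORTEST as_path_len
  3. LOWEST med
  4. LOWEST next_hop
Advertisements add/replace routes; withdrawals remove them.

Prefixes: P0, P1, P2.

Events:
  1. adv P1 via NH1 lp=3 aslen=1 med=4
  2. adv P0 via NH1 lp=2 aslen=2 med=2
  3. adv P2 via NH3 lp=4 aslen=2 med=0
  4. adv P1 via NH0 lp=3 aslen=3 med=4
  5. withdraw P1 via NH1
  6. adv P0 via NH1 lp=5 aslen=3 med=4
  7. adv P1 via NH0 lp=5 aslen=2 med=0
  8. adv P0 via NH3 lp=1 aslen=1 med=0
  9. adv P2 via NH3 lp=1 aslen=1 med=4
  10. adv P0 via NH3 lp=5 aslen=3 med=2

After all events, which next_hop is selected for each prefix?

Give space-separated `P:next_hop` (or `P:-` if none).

Op 1: best P0=- P1=NH1 P2=-
Op 2: best P0=NH1 P1=NH1 P2=-
Op 3: best P0=NH1 P1=NH1 P2=NH3
Op 4: best P0=NH1 P1=NH1 P2=NH3
Op 5: best P0=NH1 P1=NH0 P2=NH3
Op 6: best P0=NH1 P1=NH0 P2=NH3
Op 7: best P0=NH1 P1=NH0 P2=NH3
Op 8: best P0=NH1 P1=NH0 P2=NH3
Op 9: best P0=NH1 P1=NH0 P2=NH3
Op 10: best P0=NH3 P1=NH0 P2=NH3

Answer: P0:NH3 P1:NH0 P2:NH3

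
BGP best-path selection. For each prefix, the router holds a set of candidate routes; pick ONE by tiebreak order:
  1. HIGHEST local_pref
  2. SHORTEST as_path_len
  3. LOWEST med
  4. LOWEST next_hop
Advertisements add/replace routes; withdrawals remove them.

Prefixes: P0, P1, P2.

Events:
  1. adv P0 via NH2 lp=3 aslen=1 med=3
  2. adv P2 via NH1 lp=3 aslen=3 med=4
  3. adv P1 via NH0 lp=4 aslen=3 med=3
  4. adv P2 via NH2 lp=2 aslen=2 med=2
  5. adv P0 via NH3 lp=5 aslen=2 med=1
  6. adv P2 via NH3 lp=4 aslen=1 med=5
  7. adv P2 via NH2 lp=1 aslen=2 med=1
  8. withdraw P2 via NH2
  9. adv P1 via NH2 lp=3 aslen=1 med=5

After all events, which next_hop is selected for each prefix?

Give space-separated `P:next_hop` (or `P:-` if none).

Op 1: best P0=NH2 P1=- P2=-
Op 2: best P0=NH2 P1=- P2=NH1
Op 3: best P0=NH2 P1=NH0 P2=NH1
Op 4: best P0=NH2 P1=NH0 P2=NH1
Op 5: best P0=NH3 P1=NH0 P2=NH1
Op 6: best P0=NH3 P1=NH0 P2=NH3
Op 7: best P0=NH3 P1=NH0 P2=NH3
Op 8: best P0=NH3 P1=NH0 P2=NH3
Op 9: best P0=NH3 P1=NH0 P2=NH3

Answer: P0:NH3 P1:NH0 P2:NH3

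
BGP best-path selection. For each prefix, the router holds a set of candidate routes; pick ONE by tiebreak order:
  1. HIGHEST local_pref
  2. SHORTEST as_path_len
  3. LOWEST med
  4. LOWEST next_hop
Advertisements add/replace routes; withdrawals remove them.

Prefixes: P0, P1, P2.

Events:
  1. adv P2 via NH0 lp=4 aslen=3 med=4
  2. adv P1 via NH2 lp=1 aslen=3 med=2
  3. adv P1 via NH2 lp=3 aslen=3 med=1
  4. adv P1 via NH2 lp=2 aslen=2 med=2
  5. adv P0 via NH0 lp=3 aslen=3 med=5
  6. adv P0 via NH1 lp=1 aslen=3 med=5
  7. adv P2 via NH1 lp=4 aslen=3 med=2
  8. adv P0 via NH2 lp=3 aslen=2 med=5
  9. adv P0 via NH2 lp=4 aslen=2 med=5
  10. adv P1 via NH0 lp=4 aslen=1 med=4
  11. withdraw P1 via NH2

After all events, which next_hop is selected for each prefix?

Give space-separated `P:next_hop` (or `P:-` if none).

Op 1: best P0=- P1=- P2=NH0
Op 2: best P0=- P1=NH2 P2=NH0
Op 3: best P0=- P1=NH2 P2=NH0
Op 4: best P0=- P1=NH2 P2=NH0
Op 5: best P0=NH0 P1=NH2 P2=NH0
Op 6: best P0=NH0 P1=NH2 P2=NH0
Op 7: best P0=NH0 P1=NH2 P2=NH1
Op 8: best P0=NH2 P1=NH2 P2=NH1
Op 9: best P0=NH2 P1=NH2 P2=NH1
Op 10: best P0=NH2 P1=NH0 P2=NH1
Op 11: best P0=NH2 P1=NH0 P2=NH1

Answer: P0:NH2 P1:NH0 P2:NH1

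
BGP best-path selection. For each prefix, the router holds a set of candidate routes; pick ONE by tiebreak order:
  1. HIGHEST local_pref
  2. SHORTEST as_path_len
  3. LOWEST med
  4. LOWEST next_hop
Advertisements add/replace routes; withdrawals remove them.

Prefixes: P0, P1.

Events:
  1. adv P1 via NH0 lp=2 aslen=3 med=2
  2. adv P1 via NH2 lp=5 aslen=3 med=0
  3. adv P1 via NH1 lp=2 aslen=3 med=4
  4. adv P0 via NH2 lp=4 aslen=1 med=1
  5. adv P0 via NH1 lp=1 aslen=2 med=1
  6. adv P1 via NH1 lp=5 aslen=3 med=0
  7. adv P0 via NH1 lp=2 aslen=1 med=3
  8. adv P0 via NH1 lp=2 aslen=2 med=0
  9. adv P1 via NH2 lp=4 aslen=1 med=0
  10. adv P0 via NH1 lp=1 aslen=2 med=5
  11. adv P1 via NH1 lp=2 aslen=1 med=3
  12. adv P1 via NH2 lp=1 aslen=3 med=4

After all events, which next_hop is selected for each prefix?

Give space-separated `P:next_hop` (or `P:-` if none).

Op 1: best P0=- P1=NH0
Op 2: best P0=- P1=NH2
Op 3: best P0=- P1=NH2
Op 4: best P0=NH2 P1=NH2
Op 5: best P0=NH2 P1=NH2
Op 6: best P0=NH2 P1=NH1
Op 7: best P0=NH2 P1=NH1
Op 8: best P0=NH2 P1=NH1
Op 9: best P0=NH2 P1=NH1
Op 10: best P0=NH2 P1=NH1
Op 11: best P0=NH2 P1=NH2
Op 12: best P0=NH2 P1=NH1

Answer: P0:NH2 P1:NH1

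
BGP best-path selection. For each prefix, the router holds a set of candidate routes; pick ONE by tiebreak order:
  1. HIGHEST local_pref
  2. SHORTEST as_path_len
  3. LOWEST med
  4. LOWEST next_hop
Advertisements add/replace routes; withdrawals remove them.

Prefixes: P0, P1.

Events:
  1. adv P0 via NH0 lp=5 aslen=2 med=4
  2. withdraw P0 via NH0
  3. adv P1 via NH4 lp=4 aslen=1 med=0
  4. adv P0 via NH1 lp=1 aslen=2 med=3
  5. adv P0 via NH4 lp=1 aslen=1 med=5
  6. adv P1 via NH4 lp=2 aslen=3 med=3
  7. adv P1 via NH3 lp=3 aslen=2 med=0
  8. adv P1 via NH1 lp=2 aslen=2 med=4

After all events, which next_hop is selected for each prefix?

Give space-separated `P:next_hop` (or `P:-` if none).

Answer: P0:NH4 P1:NH3

Derivation:
Op 1: best P0=NH0 P1=-
Op 2: best P0=- P1=-
Op 3: best P0=- P1=NH4
Op 4: best P0=NH1 P1=NH4
Op 5: best P0=NH4 P1=NH4
Op 6: best P0=NH4 P1=NH4
Op 7: best P0=NH4 P1=NH3
Op 8: best P0=NH4 P1=NH3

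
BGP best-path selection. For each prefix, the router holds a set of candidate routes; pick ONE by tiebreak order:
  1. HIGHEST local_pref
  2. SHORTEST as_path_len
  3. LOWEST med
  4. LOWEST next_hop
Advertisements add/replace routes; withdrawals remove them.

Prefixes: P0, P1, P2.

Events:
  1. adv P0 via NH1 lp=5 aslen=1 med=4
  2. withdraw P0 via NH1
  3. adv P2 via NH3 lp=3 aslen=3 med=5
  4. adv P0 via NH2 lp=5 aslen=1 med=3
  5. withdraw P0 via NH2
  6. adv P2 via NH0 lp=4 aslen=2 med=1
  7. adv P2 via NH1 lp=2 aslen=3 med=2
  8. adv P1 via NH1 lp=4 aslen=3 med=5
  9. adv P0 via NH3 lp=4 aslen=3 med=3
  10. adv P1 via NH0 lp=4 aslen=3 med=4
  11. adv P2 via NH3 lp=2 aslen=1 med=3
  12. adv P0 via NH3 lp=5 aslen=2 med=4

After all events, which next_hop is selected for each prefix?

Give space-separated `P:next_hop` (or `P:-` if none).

Op 1: best P0=NH1 P1=- P2=-
Op 2: best P0=- P1=- P2=-
Op 3: best P0=- P1=- P2=NH3
Op 4: best P0=NH2 P1=- P2=NH3
Op 5: best P0=- P1=- P2=NH3
Op 6: best P0=- P1=- P2=NH0
Op 7: best P0=- P1=- P2=NH0
Op 8: best P0=- P1=NH1 P2=NH0
Op 9: best P0=NH3 P1=NH1 P2=NH0
Op 10: best P0=NH3 P1=NH0 P2=NH0
Op 11: best P0=NH3 P1=NH0 P2=NH0
Op 12: best P0=NH3 P1=NH0 P2=NH0

Answer: P0:NH3 P1:NH0 P2:NH0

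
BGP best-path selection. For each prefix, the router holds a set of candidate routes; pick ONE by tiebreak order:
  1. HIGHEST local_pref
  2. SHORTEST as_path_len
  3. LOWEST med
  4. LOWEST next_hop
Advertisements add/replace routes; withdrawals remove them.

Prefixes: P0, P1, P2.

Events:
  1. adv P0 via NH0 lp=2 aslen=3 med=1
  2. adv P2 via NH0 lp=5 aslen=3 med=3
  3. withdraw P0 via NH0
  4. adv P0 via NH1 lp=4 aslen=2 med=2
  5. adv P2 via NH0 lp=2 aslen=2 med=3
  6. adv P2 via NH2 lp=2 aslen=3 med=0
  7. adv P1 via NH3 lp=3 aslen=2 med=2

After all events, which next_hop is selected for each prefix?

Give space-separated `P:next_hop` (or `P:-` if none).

Op 1: best P0=NH0 P1=- P2=-
Op 2: best P0=NH0 P1=- P2=NH0
Op 3: best P0=- P1=- P2=NH0
Op 4: best P0=NH1 P1=- P2=NH0
Op 5: best P0=NH1 P1=- P2=NH0
Op 6: best P0=NH1 P1=- P2=NH0
Op 7: best P0=NH1 P1=NH3 P2=NH0

Answer: P0:NH1 P1:NH3 P2:NH0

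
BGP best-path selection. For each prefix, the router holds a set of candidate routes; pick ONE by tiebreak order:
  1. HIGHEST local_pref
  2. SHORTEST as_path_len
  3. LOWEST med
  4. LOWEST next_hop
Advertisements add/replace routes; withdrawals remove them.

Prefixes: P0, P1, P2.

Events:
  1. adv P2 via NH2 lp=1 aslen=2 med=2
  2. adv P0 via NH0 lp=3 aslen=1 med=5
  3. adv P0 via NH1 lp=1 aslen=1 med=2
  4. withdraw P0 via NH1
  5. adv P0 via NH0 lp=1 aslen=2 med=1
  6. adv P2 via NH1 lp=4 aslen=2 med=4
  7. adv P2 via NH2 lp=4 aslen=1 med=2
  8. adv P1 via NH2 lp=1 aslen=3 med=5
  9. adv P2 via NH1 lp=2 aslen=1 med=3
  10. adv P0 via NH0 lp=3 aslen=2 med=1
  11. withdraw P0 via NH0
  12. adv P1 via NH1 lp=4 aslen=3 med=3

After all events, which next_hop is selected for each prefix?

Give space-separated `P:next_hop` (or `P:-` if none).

Op 1: best P0=- P1=- P2=NH2
Op 2: best P0=NH0 P1=- P2=NH2
Op 3: best P0=NH0 P1=- P2=NH2
Op 4: best P0=NH0 P1=- P2=NH2
Op 5: best P0=NH0 P1=- P2=NH2
Op 6: best P0=NH0 P1=- P2=NH1
Op 7: best P0=NH0 P1=- P2=NH2
Op 8: best P0=NH0 P1=NH2 P2=NH2
Op 9: best P0=NH0 P1=NH2 P2=NH2
Op 10: best P0=NH0 P1=NH2 P2=NH2
Op 11: best P0=- P1=NH2 P2=NH2
Op 12: best P0=- P1=NH1 P2=NH2

Answer: P0:- P1:NH1 P2:NH2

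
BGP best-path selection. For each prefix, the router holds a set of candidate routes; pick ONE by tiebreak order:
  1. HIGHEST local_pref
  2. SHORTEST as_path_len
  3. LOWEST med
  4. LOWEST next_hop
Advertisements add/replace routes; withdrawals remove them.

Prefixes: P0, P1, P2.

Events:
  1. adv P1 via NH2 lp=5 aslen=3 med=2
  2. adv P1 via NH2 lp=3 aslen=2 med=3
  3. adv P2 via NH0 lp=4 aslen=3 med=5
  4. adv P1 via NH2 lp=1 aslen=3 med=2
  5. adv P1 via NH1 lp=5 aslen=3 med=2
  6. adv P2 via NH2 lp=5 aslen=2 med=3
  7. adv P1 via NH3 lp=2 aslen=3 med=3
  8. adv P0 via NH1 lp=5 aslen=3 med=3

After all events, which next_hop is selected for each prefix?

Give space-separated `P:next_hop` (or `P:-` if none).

Answer: P0:NH1 P1:NH1 P2:NH2

Derivation:
Op 1: best P0=- P1=NH2 P2=-
Op 2: best P0=- P1=NH2 P2=-
Op 3: best P0=- P1=NH2 P2=NH0
Op 4: best P0=- P1=NH2 P2=NH0
Op 5: best P0=- P1=NH1 P2=NH0
Op 6: best P0=- P1=NH1 P2=NH2
Op 7: best P0=- P1=NH1 P2=NH2
Op 8: best P0=NH1 P1=NH1 P2=NH2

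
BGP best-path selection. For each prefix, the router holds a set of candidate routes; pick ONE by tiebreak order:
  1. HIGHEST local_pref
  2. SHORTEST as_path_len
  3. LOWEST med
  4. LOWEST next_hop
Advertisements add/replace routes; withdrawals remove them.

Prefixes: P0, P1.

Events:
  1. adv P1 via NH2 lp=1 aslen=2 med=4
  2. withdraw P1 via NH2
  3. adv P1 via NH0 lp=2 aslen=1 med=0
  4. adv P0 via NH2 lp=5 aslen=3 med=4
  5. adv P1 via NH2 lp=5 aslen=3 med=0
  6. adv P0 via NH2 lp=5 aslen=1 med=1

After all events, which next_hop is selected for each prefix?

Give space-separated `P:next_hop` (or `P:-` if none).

Answer: P0:NH2 P1:NH2

Derivation:
Op 1: best P0=- P1=NH2
Op 2: best P0=- P1=-
Op 3: best P0=- P1=NH0
Op 4: best P0=NH2 P1=NH0
Op 5: best P0=NH2 P1=NH2
Op 6: best P0=NH2 P1=NH2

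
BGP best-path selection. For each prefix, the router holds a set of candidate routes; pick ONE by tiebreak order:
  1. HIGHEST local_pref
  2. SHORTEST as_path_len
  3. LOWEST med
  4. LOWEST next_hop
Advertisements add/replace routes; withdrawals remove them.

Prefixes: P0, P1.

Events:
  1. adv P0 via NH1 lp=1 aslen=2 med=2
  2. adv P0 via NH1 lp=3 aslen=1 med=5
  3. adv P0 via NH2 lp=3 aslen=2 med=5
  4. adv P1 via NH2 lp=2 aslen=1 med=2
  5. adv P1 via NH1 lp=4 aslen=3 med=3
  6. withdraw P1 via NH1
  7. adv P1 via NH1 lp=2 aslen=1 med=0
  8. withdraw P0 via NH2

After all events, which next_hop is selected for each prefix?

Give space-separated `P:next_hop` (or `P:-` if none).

Answer: P0:NH1 P1:NH1

Derivation:
Op 1: best P0=NH1 P1=-
Op 2: best P0=NH1 P1=-
Op 3: best P0=NH1 P1=-
Op 4: best P0=NH1 P1=NH2
Op 5: best P0=NH1 P1=NH1
Op 6: best P0=NH1 P1=NH2
Op 7: best P0=NH1 P1=NH1
Op 8: best P0=NH1 P1=NH1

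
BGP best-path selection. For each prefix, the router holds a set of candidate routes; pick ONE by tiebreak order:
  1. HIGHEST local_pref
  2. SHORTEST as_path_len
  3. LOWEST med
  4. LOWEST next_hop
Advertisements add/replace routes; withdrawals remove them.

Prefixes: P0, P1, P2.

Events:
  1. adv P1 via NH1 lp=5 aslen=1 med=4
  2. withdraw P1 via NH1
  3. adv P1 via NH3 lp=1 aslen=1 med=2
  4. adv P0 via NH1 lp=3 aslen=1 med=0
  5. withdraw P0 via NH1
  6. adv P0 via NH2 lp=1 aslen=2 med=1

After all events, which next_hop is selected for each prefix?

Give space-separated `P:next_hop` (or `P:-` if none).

Op 1: best P0=- P1=NH1 P2=-
Op 2: best P0=- P1=- P2=-
Op 3: best P0=- P1=NH3 P2=-
Op 4: best P0=NH1 P1=NH3 P2=-
Op 5: best P0=- P1=NH3 P2=-
Op 6: best P0=NH2 P1=NH3 P2=-

Answer: P0:NH2 P1:NH3 P2:-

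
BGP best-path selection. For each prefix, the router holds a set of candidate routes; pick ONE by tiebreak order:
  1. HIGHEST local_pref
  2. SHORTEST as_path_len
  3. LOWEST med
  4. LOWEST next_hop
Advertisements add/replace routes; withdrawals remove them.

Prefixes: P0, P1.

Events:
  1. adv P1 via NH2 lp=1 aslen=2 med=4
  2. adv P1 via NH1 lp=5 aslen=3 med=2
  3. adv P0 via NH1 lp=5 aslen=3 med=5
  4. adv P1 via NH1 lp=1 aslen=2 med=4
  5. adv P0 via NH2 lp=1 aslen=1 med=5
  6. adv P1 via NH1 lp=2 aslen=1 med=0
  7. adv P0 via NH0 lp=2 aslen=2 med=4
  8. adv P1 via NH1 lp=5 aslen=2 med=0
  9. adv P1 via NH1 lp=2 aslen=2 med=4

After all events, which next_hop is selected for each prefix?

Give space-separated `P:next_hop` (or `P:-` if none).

Op 1: best P0=- P1=NH2
Op 2: best P0=- P1=NH1
Op 3: best P0=NH1 P1=NH1
Op 4: best P0=NH1 P1=NH1
Op 5: best P0=NH1 P1=NH1
Op 6: best P0=NH1 P1=NH1
Op 7: best P0=NH1 P1=NH1
Op 8: best P0=NH1 P1=NH1
Op 9: best P0=NH1 P1=NH1

Answer: P0:NH1 P1:NH1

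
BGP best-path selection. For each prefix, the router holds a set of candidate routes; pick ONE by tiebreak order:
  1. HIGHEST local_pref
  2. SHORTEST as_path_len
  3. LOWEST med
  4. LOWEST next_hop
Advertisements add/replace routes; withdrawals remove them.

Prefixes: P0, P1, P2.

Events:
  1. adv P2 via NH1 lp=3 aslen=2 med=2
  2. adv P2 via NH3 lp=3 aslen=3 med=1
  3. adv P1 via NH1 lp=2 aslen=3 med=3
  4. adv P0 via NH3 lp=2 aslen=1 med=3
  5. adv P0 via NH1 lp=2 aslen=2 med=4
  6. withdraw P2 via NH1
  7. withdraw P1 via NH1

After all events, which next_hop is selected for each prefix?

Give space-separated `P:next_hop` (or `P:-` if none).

Answer: P0:NH3 P1:- P2:NH3

Derivation:
Op 1: best P0=- P1=- P2=NH1
Op 2: best P0=- P1=- P2=NH1
Op 3: best P0=- P1=NH1 P2=NH1
Op 4: best P0=NH3 P1=NH1 P2=NH1
Op 5: best P0=NH3 P1=NH1 P2=NH1
Op 6: best P0=NH3 P1=NH1 P2=NH3
Op 7: best P0=NH3 P1=- P2=NH3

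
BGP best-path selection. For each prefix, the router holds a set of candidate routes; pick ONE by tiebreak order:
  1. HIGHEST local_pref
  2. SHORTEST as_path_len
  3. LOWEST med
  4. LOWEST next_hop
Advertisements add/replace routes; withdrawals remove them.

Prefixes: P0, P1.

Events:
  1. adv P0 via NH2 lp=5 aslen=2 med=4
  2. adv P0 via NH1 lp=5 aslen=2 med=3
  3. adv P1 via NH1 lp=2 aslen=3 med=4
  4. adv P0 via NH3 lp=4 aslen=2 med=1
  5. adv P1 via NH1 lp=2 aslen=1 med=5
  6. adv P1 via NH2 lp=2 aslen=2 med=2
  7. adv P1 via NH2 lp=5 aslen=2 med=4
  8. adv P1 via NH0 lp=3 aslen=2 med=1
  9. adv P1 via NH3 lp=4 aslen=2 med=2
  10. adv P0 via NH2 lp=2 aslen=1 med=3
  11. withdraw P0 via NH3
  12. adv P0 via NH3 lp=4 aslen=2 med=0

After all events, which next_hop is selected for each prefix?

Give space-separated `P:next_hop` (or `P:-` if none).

Answer: P0:NH1 P1:NH2

Derivation:
Op 1: best P0=NH2 P1=-
Op 2: best P0=NH1 P1=-
Op 3: best P0=NH1 P1=NH1
Op 4: best P0=NH1 P1=NH1
Op 5: best P0=NH1 P1=NH1
Op 6: best P0=NH1 P1=NH1
Op 7: best P0=NH1 P1=NH2
Op 8: best P0=NH1 P1=NH2
Op 9: best P0=NH1 P1=NH2
Op 10: best P0=NH1 P1=NH2
Op 11: best P0=NH1 P1=NH2
Op 12: best P0=NH1 P1=NH2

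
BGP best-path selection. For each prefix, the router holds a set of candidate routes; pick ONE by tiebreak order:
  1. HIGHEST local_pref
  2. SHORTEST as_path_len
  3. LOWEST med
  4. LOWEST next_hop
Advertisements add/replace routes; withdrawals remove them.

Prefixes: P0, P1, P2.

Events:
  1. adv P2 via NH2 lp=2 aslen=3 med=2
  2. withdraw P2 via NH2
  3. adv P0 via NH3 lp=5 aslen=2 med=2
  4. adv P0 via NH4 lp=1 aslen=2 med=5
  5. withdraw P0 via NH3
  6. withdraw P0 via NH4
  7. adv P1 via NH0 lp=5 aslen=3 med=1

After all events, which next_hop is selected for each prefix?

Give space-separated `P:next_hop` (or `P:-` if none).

Op 1: best P0=- P1=- P2=NH2
Op 2: best P0=- P1=- P2=-
Op 3: best P0=NH3 P1=- P2=-
Op 4: best P0=NH3 P1=- P2=-
Op 5: best P0=NH4 P1=- P2=-
Op 6: best P0=- P1=- P2=-
Op 7: best P0=- P1=NH0 P2=-

Answer: P0:- P1:NH0 P2:-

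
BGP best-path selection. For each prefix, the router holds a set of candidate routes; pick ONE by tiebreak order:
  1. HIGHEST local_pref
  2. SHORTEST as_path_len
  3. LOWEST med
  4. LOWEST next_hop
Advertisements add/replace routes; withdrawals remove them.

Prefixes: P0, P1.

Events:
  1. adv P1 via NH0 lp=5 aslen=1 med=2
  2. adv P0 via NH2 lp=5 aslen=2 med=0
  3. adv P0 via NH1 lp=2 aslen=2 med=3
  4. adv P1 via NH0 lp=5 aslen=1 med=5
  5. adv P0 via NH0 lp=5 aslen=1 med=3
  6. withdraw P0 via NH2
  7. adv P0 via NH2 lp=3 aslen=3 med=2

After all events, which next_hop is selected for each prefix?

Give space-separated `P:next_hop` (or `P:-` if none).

Op 1: best P0=- P1=NH0
Op 2: best P0=NH2 P1=NH0
Op 3: best P0=NH2 P1=NH0
Op 4: best P0=NH2 P1=NH0
Op 5: best P0=NH0 P1=NH0
Op 6: best P0=NH0 P1=NH0
Op 7: best P0=NH0 P1=NH0

Answer: P0:NH0 P1:NH0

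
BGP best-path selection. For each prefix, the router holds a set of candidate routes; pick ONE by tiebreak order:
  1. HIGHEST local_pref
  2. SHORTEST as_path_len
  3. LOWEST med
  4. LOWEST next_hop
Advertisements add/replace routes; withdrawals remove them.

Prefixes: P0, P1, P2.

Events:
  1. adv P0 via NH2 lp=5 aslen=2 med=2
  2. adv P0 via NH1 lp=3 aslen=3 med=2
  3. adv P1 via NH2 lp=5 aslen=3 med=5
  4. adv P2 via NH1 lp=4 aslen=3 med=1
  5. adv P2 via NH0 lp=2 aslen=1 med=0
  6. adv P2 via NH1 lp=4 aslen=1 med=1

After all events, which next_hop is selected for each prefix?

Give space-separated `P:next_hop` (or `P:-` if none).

Op 1: best P0=NH2 P1=- P2=-
Op 2: best P0=NH2 P1=- P2=-
Op 3: best P0=NH2 P1=NH2 P2=-
Op 4: best P0=NH2 P1=NH2 P2=NH1
Op 5: best P0=NH2 P1=NH2 P2=NH1
Op 6: best P0=NH2 P1=NH2 P2=NH1

Answer: P0:NH2 P1:NH2 P2:NH1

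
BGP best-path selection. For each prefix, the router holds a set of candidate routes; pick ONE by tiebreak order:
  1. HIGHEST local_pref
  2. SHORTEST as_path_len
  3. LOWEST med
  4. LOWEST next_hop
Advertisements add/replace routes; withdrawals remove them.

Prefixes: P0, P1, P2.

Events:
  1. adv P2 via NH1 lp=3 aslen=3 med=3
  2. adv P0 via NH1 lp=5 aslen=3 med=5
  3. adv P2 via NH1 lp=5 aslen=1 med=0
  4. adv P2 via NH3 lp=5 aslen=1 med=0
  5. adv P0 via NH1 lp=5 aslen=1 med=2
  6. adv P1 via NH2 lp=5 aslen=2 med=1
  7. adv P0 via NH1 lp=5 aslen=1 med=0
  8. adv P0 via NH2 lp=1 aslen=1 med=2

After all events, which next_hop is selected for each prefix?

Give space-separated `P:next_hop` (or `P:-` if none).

Op 1: best P0=- P1=- P2=NH1
Op 2: best P0=NH1 P1=- P2=NH1
Op 3: best P0=NH1 P1=- P2=NH1
Op 4: best P0=NH1 P1=- P2=NH1
Op 5: best P0=NH1 P1=- P2=NH1
Op 6: best P0=NH1 P1=NH2 P2=NH1
Op 7: best P0=NH1 P1=NH2 P2=NH1
Op 8: best P0=NH1 P1=NH2 P2=NH1

Answer: P0:NH1 P1:NH2 P2:NH1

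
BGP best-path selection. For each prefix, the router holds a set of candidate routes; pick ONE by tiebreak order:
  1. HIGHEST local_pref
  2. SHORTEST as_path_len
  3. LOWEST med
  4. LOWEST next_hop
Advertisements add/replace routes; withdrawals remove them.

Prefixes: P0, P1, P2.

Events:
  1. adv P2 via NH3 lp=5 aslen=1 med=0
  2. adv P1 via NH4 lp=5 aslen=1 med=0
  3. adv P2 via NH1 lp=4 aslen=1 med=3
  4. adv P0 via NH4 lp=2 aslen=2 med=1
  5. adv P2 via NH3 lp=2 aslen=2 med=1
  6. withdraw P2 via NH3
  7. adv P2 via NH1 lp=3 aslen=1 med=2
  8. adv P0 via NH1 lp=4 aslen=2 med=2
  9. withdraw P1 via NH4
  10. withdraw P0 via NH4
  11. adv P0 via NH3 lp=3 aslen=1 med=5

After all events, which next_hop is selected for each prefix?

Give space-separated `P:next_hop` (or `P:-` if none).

Answer: P0:NH1 P1:- P2:NH1

Derivation:
Op 1: best P0=- P1=- P2=NH3
Op 2: best P0=- P1=NH4 P2=NH3
Op 3: best P0=- P1=NH4 P2=NH3
Op 4: best P0=NH4 P1=NH4 P2=NH3
Op 5: best P0=NH4 P1=NH4 P2=NH1
Op 6: best P0=NH4 P1=NH4 P2=NH1
Op 7: best P0=NH4 P1=NH4 P2=NH1
Op 8: best P0=NH1 P1=NH4 P2=NH1
Op 9: best P0=NH1 P1=- P2=NH1
Op 10: best P0=NH1 P1=- P2=NH1
Op 11: best P0=NH1 P1=- P2=NH1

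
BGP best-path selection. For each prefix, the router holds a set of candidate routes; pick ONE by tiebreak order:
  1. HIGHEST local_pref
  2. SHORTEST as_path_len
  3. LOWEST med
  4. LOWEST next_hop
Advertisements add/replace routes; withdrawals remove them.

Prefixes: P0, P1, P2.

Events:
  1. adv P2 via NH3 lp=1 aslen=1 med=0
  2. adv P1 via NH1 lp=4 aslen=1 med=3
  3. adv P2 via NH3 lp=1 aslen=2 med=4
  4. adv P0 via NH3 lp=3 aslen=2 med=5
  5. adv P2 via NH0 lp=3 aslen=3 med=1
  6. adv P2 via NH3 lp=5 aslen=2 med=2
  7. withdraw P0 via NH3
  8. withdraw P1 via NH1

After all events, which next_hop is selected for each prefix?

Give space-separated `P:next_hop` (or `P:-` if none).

Answer: P0:- P1:- P2:NH3

Derivation:
Op 1: best P0=- P1=- P2=NH3
Op 2: best P0=- P1=NH1 P2=NH3
Op 3: best P0=- P1=NH1 P2=NH3
Op 4: best P0=NH3 P1=NH1 P2=NH3
Op 5: best P0=NH3 P1=NH1 P2=NH0
Op 6: best P0=NH3 P1=NH1 P2=NH3
Op 7: best P0=- P1=NH1 P2=NH3
Op 8: best P0=- P1=- P2=NH3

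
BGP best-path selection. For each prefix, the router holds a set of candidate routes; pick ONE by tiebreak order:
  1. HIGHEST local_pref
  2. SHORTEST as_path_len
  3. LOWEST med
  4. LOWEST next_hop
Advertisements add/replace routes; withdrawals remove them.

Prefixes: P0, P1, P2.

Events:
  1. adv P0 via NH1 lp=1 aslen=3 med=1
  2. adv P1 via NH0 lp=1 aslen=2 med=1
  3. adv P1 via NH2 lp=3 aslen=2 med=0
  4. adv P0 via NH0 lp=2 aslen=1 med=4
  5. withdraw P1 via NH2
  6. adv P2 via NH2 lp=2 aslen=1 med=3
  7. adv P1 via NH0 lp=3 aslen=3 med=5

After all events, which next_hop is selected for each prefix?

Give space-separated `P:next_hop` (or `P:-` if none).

Answer: P0:NH0 P1:NH0 P2:NH2

Derivation:
Op 1: best P0=NH1 P1=- P2=-
Op 2: best P0=NH1 P1=NH0 P2=-
Op 3: best P0=NH1 P1=NH2 P2=-
Op 4: best P0=NH0 P1=NH2 P2=-
Op 5: best P0=NH0 P1=NH0 P2=-
Op 6: best P0=NH0 P1=NH0 P2=NH2
Op 7: best P0=NH0 P1=NH0 P2=NH2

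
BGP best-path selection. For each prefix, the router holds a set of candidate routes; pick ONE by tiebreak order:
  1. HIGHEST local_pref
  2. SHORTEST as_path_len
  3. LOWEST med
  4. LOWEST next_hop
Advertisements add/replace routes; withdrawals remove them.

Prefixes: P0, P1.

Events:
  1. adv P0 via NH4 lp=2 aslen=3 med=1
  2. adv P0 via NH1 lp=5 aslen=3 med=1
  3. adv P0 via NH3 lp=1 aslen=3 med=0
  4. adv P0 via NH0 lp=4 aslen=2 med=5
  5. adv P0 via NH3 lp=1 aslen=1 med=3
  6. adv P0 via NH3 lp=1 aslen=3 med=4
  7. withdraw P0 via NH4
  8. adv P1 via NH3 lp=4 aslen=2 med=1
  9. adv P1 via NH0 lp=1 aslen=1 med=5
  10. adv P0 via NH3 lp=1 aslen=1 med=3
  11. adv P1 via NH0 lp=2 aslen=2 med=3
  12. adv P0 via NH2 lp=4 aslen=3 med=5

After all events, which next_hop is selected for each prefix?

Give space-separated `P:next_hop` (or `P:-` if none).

Answer: P0:NH1 P1:NH3

Derivation:
Op 1: best P0=NH4 P1=-
Op 2: best P0=NH1 P1=-
Op 3: best P0=NH1 P1=-
Op 4: best P0=NH1 P1=-
Op 5: best P0=NH1 P1=-
Op 6: best P0=NH1 P1=-
Op 7: best P0=NH1 P1=-
Op 8: best P0=NH1 P1=NH3
Op 9: best P0=NH1 P1=NH3
Op 10: best P0=NH1 P1=NH3
Op 11: best P0=NH1 P1=NH3
Op 12: best P0=NH1 P1=NH3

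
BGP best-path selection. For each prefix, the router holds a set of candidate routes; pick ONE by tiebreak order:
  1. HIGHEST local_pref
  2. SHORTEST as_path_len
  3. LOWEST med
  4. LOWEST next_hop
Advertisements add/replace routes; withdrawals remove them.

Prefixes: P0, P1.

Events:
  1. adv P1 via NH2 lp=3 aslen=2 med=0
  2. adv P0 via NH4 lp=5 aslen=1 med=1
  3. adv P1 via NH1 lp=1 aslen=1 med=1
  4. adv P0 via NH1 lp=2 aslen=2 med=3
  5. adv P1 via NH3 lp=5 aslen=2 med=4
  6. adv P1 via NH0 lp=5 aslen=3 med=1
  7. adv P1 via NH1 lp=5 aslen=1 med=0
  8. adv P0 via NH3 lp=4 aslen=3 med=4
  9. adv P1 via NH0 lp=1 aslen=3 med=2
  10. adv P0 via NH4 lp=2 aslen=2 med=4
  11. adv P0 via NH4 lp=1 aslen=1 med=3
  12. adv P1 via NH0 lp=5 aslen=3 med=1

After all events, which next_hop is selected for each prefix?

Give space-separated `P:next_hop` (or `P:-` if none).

Answer: P0:NH3 P1:NH1

Derivation:
Op 1: best P0=- P1=NH2
Op 2: best P0=NH4 P1=NH2
Op 3: best P0=NH4 P1=NH2
Op 4: best P0=NH4 P1=NH2
Op 5: best P0=NH4 P1=NH3
Op 6: best P0=NH4 P1=NH3
Op 7: best P0=NH4 P1=NH1
Op 8: best P0=NH4 P1=NH1
Op 9: best P0=NH4 P1=NH1
Op 10: best P0=NH3 P1=NH1
Op 11: best P0=NH3 P1=NH1
Op 12: best P0=NH3 P1=NH1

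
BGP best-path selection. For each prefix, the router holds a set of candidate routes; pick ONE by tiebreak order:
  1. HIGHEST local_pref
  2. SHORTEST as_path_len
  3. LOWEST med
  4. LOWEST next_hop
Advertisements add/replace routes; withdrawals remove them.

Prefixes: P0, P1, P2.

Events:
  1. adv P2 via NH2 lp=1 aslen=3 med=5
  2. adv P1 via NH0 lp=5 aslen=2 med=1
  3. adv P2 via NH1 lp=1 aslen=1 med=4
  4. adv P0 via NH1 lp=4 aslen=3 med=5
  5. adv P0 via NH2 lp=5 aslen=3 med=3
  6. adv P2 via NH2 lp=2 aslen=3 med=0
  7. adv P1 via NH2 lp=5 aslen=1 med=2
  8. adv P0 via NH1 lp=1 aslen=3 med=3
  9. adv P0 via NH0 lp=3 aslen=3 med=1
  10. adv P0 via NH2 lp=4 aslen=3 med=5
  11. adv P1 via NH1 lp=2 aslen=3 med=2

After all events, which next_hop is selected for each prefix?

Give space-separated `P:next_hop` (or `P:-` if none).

Op 1: best P0=- P1=- P2=NH2
Op 2: best P0=- P1=NH0 P2=NH2
Op 3: best P0=- P1=NH0 P2=NH1
Op 4: best P0=NH1 P1=NH0 P2=NH1
Op 5: best P0=NH2 P1=NH0 P2=NH1
Op 6: best P0=NH2 P1=NH0 P2=NH2
Op 7: best P0=NH2 P1=NH2 P2=NH2
Op 8: best P0=NH2 P1=NH2 P2=NH2
Op 9: best P0=NH2 P1=NH2 P2=NH2
Op 10: best P0=NH2 P1=NH2 P2=NH2
Op 11: best P0=NH2 P1=NH2 P2=NH2

Answer: P0:NH2 P1:NH2 P2:NH2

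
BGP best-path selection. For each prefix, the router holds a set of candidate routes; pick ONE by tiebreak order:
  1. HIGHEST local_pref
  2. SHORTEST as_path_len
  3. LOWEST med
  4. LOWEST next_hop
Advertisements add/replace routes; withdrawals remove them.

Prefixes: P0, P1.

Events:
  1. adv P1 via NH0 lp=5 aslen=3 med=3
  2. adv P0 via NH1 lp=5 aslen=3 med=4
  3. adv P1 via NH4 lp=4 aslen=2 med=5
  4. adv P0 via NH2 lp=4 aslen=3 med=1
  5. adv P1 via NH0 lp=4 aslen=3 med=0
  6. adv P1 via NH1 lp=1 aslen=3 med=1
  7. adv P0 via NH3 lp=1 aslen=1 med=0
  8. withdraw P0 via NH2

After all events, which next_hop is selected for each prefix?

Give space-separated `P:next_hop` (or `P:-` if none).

Op 1: best P0=- P1=NH0
Op 2: best P0=NH1 P1=NH0
Op 3: best P0=NH1 P1=NH0
Op 4: best P0=NH1 P1=NH0
Op 5: best P0=NH1 P1=NH4
Op 6: best P0=NH1 P1=NH4
Op 7: best P0=NH1 P1=NH4
Op 8: best P0=NH1 P1=NH4

Answer: P0:NH1 P1:NH4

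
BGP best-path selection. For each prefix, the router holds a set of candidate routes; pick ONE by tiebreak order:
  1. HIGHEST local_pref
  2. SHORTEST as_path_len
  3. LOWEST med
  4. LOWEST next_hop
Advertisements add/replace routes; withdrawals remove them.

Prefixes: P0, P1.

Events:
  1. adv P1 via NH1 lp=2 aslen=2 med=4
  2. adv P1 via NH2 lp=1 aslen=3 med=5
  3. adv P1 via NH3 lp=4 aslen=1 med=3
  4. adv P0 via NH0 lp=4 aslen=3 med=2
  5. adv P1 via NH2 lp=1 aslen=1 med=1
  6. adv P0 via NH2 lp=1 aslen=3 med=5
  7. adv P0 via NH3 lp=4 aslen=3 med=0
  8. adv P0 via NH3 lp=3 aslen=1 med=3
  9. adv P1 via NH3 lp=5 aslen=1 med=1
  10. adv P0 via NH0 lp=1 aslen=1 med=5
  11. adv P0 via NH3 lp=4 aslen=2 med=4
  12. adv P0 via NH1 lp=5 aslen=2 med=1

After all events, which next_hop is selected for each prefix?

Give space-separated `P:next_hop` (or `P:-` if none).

Op 1: best P0=- P1=NH1
Op 2: best P0=- P1=NH1
Op 3: best P0=- P1=NH3
Op 4: best P0=NH0 P1=NH3
Op 5: best P0=NH0 P1=NH3
Op 6: best P0=NH0 P1=NH3
Op 7: best P0=NH3 P1=NH3
Op 8: best P0=NH0 P1=NH3
Op 9: best P0=NH0 P1=NH3
Op 10: best P0=NH3 P1=NH3
Op 11: best P0=NH3 P1=NH3
Op 12: best P0=NH1 P1=NH3

Answer: P0:NH1 P1:NH3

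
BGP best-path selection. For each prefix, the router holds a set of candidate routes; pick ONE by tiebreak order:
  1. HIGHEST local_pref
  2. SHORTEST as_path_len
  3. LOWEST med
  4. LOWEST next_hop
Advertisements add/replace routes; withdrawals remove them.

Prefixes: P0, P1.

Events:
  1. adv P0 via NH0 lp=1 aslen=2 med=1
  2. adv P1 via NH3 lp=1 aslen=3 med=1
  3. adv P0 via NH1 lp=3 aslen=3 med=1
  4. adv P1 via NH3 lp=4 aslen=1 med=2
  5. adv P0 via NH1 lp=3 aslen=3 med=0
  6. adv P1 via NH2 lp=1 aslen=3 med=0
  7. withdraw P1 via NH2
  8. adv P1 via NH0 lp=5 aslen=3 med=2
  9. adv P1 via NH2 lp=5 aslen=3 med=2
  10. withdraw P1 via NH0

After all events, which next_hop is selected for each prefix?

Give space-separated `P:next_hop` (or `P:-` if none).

Op 1: best P0=NH0 P1=-
Op 2: best P0=NH0 P1=NH3
Op 3: best P0=NH1 P1=NH3
Op 4: best P0=NH1 P1=NH3
Op 5: best P0=NH1 P1=NH3
Op 6: best P0=NH1 P1=NH3
Op 7: best P0=NH1 P1=NH3
Op 8: best P0=NH1 P1=NH0
Op 9: best P0=NH1 P1=NH0
Op 10: best P0=NH1 P1=NH2

Answer: P0:NH1 P1:NH2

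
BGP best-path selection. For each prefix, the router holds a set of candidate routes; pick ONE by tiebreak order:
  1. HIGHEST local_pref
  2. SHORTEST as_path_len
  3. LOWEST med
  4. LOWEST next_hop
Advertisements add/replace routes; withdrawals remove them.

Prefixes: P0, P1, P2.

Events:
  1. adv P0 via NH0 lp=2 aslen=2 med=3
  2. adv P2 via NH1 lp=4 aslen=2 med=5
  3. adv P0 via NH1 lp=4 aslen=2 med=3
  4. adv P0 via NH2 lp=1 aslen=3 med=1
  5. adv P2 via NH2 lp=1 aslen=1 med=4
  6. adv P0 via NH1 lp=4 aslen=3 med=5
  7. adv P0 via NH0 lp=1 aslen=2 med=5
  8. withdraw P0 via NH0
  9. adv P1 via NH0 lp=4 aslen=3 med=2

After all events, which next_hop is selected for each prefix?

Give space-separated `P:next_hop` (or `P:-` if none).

Op 1: best P0=NH0 P1=- P2=-
Op 2: best P0=NH0 P1=- P2=NH1
Op 3: best P0=NH1 P1=- P2=NH1
Op 4: best P0=NH1 P1=- P2=NH1
Op 5: best P0=NH1 P1=- P2=NH1
Op 6: best P0=NH1 P1=- P2=NH1
Op 7: best P0=NH1 P1=- P2=NH1
Op 8: best P0=NH1 P1=- P2=NH1
Op 9: best P0=NH1 P1=NH0 P2=NH1

Answer: P0:NH1 P1:NH0 P2:NH1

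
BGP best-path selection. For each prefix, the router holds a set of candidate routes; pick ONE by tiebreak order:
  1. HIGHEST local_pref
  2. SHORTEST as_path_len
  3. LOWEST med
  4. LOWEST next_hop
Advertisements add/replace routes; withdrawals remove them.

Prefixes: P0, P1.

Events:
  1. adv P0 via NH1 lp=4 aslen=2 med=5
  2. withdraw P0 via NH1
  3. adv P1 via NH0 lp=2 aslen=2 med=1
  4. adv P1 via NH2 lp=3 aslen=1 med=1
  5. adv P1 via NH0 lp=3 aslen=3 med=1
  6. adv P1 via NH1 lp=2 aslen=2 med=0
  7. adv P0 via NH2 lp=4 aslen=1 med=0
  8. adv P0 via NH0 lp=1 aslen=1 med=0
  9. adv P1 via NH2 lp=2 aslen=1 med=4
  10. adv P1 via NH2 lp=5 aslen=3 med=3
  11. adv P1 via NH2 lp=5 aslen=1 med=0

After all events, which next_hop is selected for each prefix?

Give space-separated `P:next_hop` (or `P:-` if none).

Op 1: best P0=NH1 P1=-
Op 2: best P0=- P1=-
Op 3: best P0=- P1=NH0
Op 4: best P0=- P1=NH2
Op 5: best P0=- P1=NH2
Op 6: best P0=- P1=NH2
Op 7: best P0=NH2 P1=NH2
Op 8: best P0=NH2 P1=NH2
Op 9: best P0=NH2 P1=NH0
Op 10: best P0=NH2 P1=NH2
Op 11: best P0=NH2 P1=NH2

Answer: P0:NH2 P1:NH2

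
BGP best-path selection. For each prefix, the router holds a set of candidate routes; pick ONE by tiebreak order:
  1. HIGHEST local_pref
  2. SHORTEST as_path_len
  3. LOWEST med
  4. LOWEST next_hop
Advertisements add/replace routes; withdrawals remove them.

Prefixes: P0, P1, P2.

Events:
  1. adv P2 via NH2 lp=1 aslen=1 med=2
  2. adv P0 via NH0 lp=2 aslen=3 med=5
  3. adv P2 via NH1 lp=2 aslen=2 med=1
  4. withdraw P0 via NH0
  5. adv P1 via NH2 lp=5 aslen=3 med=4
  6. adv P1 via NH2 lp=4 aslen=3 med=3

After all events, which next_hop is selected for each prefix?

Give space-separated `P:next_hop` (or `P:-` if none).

Op 1: best P0=- P1=- P2=NH2
Op 2: best P0=NH0 P1=- P2=NH2
Op 3: best P0=NH0 P1=- P2=NH1
Op 4: best P0=- P1=- P2=NH1
Op 5: best P0=- P1=NH2 P2=NH1
Op 6: best P0=- P1=NH2 P2=NH1

Answer: P0:- P1:NH2 P2:NH1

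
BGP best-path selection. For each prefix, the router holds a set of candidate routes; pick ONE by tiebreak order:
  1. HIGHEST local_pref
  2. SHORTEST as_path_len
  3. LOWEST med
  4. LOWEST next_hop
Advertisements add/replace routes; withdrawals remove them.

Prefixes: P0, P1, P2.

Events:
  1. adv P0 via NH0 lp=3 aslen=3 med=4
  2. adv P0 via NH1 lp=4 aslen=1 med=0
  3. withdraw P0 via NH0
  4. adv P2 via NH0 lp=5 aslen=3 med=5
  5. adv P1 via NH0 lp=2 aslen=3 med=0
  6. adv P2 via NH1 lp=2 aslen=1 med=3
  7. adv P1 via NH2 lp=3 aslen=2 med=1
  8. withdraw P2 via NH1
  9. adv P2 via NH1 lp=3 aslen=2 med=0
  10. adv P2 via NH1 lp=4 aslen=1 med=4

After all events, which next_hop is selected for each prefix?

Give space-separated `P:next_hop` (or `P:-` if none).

Op 1: best P0=NH0 P1=- P2=-
Op 2: best P0=NH1 P1=- P2=-
Op 3: best P0=NH1 P1=- P2=-
Op 4: best P0=NH1 P1=- P2=NH0
Op 5: best P0=NH1 P1=NH0 P2=NH0
Op 6: best P0=NH1 P1=NH0 P2=NH0
Op 7: best P0=NH1 P1=NH2 P2=NH0
Op 8: best P0=NH1 P1=NH2 P2=NH0
Op 9: best P0=NH1 P1=NH2 P2=NH0
Op 10: best P0=NH1 P1=NH2 P2=NH0

Answer: P0:NH1 P1:NH2 P2:NH0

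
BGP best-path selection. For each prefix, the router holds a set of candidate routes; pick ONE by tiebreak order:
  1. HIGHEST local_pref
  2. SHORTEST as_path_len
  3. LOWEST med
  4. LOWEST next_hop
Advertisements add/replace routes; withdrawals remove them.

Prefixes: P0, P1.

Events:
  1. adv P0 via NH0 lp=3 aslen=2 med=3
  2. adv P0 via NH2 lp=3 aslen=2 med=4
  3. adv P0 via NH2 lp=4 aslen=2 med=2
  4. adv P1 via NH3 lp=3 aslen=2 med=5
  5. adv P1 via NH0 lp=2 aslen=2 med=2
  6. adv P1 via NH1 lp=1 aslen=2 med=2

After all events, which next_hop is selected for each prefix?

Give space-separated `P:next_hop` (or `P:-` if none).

Op 1: best P0=NH0 P1=-
Op 2: best P0=NH0 P1=-
Op 3: best P0=NH2 P1=-
Op 4: best P0=NH2 P1=NH3
Op 5: best P0=NH2 P1=NH3
Op 6: best P0=NH2 P1=NH3

Answer: P0:NH2 P1:NH3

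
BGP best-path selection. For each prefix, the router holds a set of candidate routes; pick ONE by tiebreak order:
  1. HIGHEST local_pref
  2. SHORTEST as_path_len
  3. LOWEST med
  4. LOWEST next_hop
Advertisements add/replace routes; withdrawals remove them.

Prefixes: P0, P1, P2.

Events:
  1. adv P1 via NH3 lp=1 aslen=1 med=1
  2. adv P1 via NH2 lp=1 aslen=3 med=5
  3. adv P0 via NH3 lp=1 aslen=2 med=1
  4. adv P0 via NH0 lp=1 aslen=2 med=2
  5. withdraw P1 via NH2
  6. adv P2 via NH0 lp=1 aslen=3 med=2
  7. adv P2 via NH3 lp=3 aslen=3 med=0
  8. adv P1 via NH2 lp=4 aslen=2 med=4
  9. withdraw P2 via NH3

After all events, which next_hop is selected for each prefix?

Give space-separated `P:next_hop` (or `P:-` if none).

Op 1: best P0=- P1=NH3 P2=-
Op 2: best P0=- P1=NH3 P2=-
Op 3: best P0=NH3 P1=NH3 P2=-
Op 4: best P0=NH3 P1=NH3 P2=-
Op 5: best P0=NH3 P1=NH3 P2=-
Op 6: best P0=NH3 P1=NH3 P2=NH0
Op 7: best P0=NH3 P1=NH3 P2=NH3
Op 8: best P0=NH3 P1=NH2 P2=NH3
Op 9: best P0=NH3 P1=NH2 P2=NH0

Answer: P0:NH3 P1:NH2 P2:NH0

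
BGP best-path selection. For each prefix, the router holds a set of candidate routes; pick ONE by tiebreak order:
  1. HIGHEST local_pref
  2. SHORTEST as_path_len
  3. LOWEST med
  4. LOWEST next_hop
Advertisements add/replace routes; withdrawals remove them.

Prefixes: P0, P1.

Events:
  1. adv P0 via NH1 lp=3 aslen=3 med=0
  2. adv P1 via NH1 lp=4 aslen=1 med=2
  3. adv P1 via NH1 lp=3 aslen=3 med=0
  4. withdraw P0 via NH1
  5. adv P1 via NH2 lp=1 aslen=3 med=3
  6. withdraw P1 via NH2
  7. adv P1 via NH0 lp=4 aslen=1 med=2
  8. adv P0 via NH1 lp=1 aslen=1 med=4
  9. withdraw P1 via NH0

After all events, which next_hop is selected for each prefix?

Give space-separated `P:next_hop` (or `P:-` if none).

Answer: P0:NH1 P1:NH1

Derivation:
Op 1: best P0=NH1 P1=-
Op 2: best P0=NH1 P1=NH1
Op 3: best P0=NH1 P1=NH1
Op 4: best P0=- P1=NH1
Op 5: best P0=- P1=NH1
Op 6: best P0=- P1=NH1
Op 7: best P0=- P1=NH0
Op 8: best P0=NH1 P1=NH0
Op 9: best P0=NH1 P1=NH1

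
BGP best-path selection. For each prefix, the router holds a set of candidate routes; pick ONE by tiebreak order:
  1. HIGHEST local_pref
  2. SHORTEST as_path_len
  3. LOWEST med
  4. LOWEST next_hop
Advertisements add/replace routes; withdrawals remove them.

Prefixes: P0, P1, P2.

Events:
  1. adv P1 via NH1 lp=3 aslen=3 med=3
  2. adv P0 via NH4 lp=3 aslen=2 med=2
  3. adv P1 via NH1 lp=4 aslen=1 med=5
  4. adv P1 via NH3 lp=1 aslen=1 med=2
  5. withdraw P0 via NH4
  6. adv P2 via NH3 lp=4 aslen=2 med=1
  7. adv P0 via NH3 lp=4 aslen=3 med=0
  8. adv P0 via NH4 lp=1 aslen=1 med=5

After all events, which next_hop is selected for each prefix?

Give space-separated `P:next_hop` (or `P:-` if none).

Answer: P0:NH3 P1:NH1 P2:NH3

Derivation:
Op 1: best P0=- P1=NH1 P2=-
Op 2: best P0=NH4 P1=NH1 P2=-
Op 3: best P0=NH4 P1=NH1 P2=-
Op 4: best P0=NH4 P1=NH1 P2=-
Op 5: best P0=- P1=NH1 P2=-
Op 6: best P0=- P1=NH1 P2=NH3
Op 7: best P0=NH3 P1=NH1 P2=NH3
Op 8: best P0=NH3 P1=NH1 P2=NH3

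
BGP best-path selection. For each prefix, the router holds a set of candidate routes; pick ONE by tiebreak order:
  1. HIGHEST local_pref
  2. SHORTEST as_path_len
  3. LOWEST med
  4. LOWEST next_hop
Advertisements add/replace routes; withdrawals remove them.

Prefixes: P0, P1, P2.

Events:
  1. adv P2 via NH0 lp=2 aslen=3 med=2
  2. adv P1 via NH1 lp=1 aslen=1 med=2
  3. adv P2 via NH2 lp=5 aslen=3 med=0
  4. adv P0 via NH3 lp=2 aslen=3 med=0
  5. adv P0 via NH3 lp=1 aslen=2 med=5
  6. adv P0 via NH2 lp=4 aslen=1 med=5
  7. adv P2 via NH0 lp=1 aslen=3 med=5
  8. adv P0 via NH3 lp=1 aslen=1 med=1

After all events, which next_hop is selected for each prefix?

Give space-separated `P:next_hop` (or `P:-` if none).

Answer: P0:NH2 P1:NH1 P2:NH2

Derivation:
Op 1: best P0=- P1=- P2=NH0
Op 2: best P0=- P1=NH1 P2=NH0
Op 3: best P0=- P1=NH1 P2=NH2
Op 4: best P0=NH3 P1=NH1 P2=NH2
Op 5: best P0=NH3 P1=NH1 P2=NH2
Op 6: best P0=NH2 P1=NH1 P2=NH2
Op 7: best P0=NH2 P1=NH1 P2=NH2
Op 8: best P0=NH2 P1=NH1 P2=NH2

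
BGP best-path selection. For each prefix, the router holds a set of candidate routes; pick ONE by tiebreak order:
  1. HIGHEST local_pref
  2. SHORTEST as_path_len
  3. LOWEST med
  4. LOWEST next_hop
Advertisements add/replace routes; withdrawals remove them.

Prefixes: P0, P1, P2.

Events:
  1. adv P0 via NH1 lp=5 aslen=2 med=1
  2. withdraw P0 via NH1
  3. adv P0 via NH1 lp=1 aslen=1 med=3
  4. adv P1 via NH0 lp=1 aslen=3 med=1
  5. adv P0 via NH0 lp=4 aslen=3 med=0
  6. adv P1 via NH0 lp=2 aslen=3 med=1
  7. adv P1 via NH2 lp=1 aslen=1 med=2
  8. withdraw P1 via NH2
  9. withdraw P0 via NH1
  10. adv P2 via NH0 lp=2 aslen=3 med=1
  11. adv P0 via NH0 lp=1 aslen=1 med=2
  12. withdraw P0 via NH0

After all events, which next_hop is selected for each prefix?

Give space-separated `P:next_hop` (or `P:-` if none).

Answer: P0:- P1:NH0 P2:NH0

Derivation:
Op 1: best P0=NH1 P1=- P2=-
Op 2: best P0=- P1=- P2=-
Op 3: best P0=NH1 P1=- P2=-
Op 4: best P0=NH1 P1=NH0 P2=-
Op 5: best P0=NH0 P1=NH0 P2=-
Op 6: best P0=NH0 P1=NH0 P2=-
Op 7: best P0=NH0 P1=NH0 P2=-
Op 8: best P0=NH0 P1=NH0 P2=-
Op 9: best P0=NH0 P1=NH0 P2=-
Op 10: best P0=NH0 P1=NH0 P2=NH0
Op 11: best P0=NH0 P1=NH0 P2=NH0
Op 12: best P0=- P1=NH0 P2=NH0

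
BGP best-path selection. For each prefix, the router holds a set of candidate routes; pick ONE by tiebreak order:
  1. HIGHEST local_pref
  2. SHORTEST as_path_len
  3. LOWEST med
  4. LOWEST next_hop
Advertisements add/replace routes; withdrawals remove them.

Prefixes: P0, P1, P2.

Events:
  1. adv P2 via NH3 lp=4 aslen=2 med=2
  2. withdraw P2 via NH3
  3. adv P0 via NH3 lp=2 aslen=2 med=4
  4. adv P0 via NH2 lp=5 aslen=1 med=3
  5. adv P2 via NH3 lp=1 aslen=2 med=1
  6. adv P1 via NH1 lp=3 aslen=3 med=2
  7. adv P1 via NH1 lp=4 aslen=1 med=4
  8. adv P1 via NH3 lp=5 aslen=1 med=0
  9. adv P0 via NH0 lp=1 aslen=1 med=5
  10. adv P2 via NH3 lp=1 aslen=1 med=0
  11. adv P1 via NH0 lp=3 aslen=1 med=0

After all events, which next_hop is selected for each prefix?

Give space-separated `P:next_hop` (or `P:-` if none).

Answer: P0:NH2 P1:NH3 P2:NH3

Derivation:
Op 1: best P0=- P1=- P2=NH3
Op 2: best P0=- P1=- P2=-
Op 3: best P0=NH3 P1=- P2=-
Op 4: best P0=NH2 P1=- P2=-
Op 5: best P0=NH2 P1=- P2=NH3
Op 6: best P0=NH2 P1=NH1 P2=NH3
Op 7: best P0=NH2 P1=NH1 P2=NH3
Op 8: best P0=NH2 P1=NH3 P2=NH3
Op 9: best P0=NH2 P1=NH3 P2=NH3
Op 10: best P0=NH2 P1=NH3 P2=NH3
Op 11: best P0=NH2 P1=NH3 P2=NH3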